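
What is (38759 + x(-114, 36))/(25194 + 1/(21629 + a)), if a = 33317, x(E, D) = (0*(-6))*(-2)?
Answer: 2129652014/1384309525 ≈ 1.5384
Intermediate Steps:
x(E, D) = 0 (x(E, D) = 0*(-2) = 0)
(38759 + x(-114, 36))/(25194 + 1/(21629 + a)) = (38759 + 0)/(25194 + 1/(21629 + 33317)) = 38759/(25194 + 1/54946) = 38759/(1384309525/54946) = 38759*(54946/1384309525) = 2129652014/1384309525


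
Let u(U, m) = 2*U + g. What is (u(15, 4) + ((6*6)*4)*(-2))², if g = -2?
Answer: 67600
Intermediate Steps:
u(U, m) = -2 + 2*U (u(U, m) = 2*U - 2 = -2 + 2*U)
(u(15, 4) + ((6*6)*4)*(-2))² = ((-2 + 2*15) + ((6*6)*4)*(-2))² = ((-2 + 30) + (36*4)*(-2))² = (28 + 144*(-2))² = (28 - 288)² = (-260)² = 67600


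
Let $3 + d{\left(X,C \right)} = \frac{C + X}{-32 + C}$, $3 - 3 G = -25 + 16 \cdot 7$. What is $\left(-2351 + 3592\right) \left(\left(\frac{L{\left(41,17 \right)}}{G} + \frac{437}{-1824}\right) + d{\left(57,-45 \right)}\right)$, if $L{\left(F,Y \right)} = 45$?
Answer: $- \frac{45890939}{7392} \approx -6208.2$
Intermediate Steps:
$G = -28$ ($G = 1 - \frac{-25 + 16 \cdot 7}{3} = 1 - \frac{-25 + 112}{3} = 1 - 29 = -28$)
$d{\left(X,C \right)} = -3 + \frac{C + X}{-32 + C}$
$\left(-2351 + 3592\right) \left(\left(\frac{L{\left(41,17 \right)}}{G} + \frac{437}{-1824}\right) + d{\left(57,-45 \right)}\right) = \left(-2351 + 3592\right) \left(\left(\frac{45}{-28} + \frac{437}{-1824}\right) + \frac{96 + 57 - -90}{-32 - 45}\right) = 1241 \left(\left(45 \left(- \frac{1}{28}\right) + 437 \left(- \frac{1}{1824}\right)\right) + \frac{96 + 57 + 90}{-77}\right) = 1241 \left(\left(- \frac{45}{28} - \frac{23}{96}\right) - \frac{243}{77}\right) = 1241 \left(- \frac{1241}{672} - \frac{243}{77}\right) = 1241 \left(- \frac{36979}{7392}\right) = - \frac{45890939}{7392}$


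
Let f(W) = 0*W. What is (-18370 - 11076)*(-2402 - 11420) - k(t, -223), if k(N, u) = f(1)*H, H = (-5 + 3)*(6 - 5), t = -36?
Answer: 407002612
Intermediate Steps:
f(W) = 0
H = -2 (H = -2*1 = -2)
k(N, u) = 0 (k(N, u) = 0*(-2) = 0)
(-18370 - 11076)*(-2402 - 11420) - k(t, -223) = (-18370 - 11076)*(-2402 - 11420) - 1*0 = -29446*(-13822) + 0 = 407002612 + 0 = 407002612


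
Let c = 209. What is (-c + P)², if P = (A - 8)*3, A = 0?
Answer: 54289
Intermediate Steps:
P = -24 (P = (0 - 8)*3 = -8*3 = -24)
(-c + P)² = (-1*209 - 24)² = (-209 - 24)² = (-233)² = 54289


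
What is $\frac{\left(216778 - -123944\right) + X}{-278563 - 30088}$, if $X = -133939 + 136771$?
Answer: $- \frac{343554}{308651} \approx -1.1131$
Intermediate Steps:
$X = 2832$
$\frac{\left(216778 - -123944\right) + X}{-278563 - 30088} = \frac{\left(216778 - -123944\right) + 2832}{-278563 - 30088} = \frac{\left(216778 + 123944\right) + 2832}{-308651} = \left(340722 + 2832\right) \left(- \frac{1}{308651}\right) = 343554 \left(- \frac{1}{308651}\right) = - \frac{343554}{308651}$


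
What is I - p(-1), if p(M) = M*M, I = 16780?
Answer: 16779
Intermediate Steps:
p(M) = M**2
I - p(-1) = 16780 - 1*(-1)**2 = 16780 - 1*1 = 16780 - 1 = 16779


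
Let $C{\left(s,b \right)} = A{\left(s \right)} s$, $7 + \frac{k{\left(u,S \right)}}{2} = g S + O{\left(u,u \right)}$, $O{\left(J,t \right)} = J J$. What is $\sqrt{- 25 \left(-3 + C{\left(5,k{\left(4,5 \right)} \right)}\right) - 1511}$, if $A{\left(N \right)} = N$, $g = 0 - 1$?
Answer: $3 i \sqrt{229} \approx 45.398 i$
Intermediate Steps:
$O{\left(J,t \right)} = J^{2}$
$g = -1$ ($g = 0 - 1 = -1$)
$k{\left(u,S \right)} = -14 - 2 S + 2 u^{2}$ ($k{\left(u,S \right)} = -14 + 2 \left(- S + u^{2}\right) = -14 + 2 \left(u^{2} - S\right) = -14 - \left(- 2 u^{2} + 2 S\right) = -14 - 2 S + 2 u^{2}$)
$C{\left(s,b \right)} = s^{2}$ ($C{\left(s,b \right)} = s s = s^{2}$)
$\sqrt{- 25 \left(-3 + C{\left(5,k{\left(4,5 \right)} \right)}\right) - 1511} = \sqrt{- 25 \left(-3 + 5^{2}\right) - 1511} = \sqrt{- 25 \left(-3 + 25\right) - 1511} = \sqrt{\left(-25\right) 22 - 1511} = \sqrt{-550 - 1511} = \sqrt{-2061} = 3 i \sqrt{229}$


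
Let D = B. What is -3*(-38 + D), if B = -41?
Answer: 237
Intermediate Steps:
D = -41
-3*(-38 + D) = -3*(-38 - 41) = -3*(-79) = 237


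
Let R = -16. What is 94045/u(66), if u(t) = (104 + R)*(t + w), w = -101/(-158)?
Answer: 7429555/463276 ≈ 16.037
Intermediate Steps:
w = 101/158 (w = -101*(-1/158) = 101/158 ≈ 0.63924)
u(t) = 4444/79 + 88*t (u(t) = (104 - 16)*(t + 101/158) = 88*(101/158 + t) = 4444/79 + 88*t)
94045/u(66) = 94045/(4444/79 + 88*66) = 94045/(4444/79 + 5808) = 94045/(463276/79) = 94045*(79/463276) = 7429555/463276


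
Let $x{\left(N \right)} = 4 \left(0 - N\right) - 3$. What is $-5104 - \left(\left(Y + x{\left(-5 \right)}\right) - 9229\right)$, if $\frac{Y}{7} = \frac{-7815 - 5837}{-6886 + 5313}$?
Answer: $\frac{6366320}{1573} \approx 4047.2$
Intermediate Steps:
$x{\left(N \right)} = -3 - 4 N$ ($x{\left(N \right)} = 4 \left(- N\right) - 3 = - 4 N - 3 = -3 - 4 N$)
$Y = \frac{95564}{1573}$ ($Y = 7 \frac{-7815 - 5837}{-6886 + 5313} = 7 \left(- \frac{13652}{-1573}\right) = 7 \left(\left(-13652\right) \left(- \frac{1}{1573}\right)\right) = 7 \cdot \frac{13652}{1573} = \frac{95564}{1573} \approx 60.753$)
$-5104 - \left(\left(Y + x{\left(-5 \right)}\right) - 9229\right) = -5104 - \left(\left(\frac{95564}{1573} - -17\right) - 9229\right) = -5104 - \left(\left(\frac{95564}{1573} + \left(-3 + 20\right)\right) - 9229\right) = -5104 - \left(\left(\frac{95564}{1573} + 17\right) - 9229\right) = -5104 - \left(\frac{122305}{1573} - 9229\right) = -5104 - - \frac{14394912}{1573} = -5104 + \frac{14394912}{1573} = \frac{6366320}{1573}$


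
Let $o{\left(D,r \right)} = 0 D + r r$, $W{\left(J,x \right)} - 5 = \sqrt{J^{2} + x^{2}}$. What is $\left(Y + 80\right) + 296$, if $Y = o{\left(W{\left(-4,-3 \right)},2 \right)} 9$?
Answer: $412$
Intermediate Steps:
$W{\left(J,x \right)} = 5 + \sqrt{J^{2} + x^{2}}$
$o{\left(D,r \right)} = r^{2}$ ($o{\left(D,r \right)} = 0 + r^{2} = r^{2}$)
$Y = 36$ ($Y = 2^{2} \cdot 9 = 4 \cdot 9 = 36$)
$\left(Y + 80\right) + 296 = \left(36 + 80\right) + 296 = 116 + 296 = 412$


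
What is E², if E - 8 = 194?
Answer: 40804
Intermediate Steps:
E = 202 (E = 8 + 194 = 202)
E² = 202² = 40804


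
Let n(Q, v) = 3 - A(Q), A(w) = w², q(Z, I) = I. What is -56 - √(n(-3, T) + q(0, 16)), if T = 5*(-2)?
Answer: -56 - √10 ≈ -59.162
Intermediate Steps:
T = -10
n(Q, v) = 3 - Q²
-56 - √(n(-3, T) + q(0, 16)) = -56 - √((3 - 1*(-3)²) + 16) = -56 - √((3 - 1*9) + 16) = -56 - √((3 - 9) + 16) = -56 - √(-6 + 16) = -56 - √10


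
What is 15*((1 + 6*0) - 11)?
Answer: -150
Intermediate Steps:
15*((1 + 6*0) - 11) = 15*((1 + 0) - 11) = 15*(1 - 11) = 15*(-10) = -150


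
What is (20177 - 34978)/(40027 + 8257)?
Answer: -14801/48284 ≈ -0.30654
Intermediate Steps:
(20177 - 34978)/(40027 + 8257) = -14801/48284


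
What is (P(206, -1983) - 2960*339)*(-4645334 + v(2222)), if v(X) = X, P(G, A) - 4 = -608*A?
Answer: -938967253536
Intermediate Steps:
P(G, A) = 4 - 608*A
(P(206, -1983) - 2960*339)*(-4645334 + v(2222)) = ((4 - 608*(-1983)) - 2960*339)*(-4645334 + 2222) = ((4 + 1205664) - 1003440)*(-4643112) = (1205668 - 1003440)*(-4643112) = 202228*(-4643112) = -938967253536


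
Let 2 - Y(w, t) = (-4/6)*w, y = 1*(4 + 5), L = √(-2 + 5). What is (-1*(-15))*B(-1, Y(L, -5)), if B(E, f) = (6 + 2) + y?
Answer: 255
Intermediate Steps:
L = √3 ≈ 1.7320
y = 9 (y = 1*9 = 9)
Y(w, t) = 2 + 2*w/3 (Y(w, t) = 2 - (-4/6)*w = 2 - (-4*⅙)*w = 2 - (-2)*w/3 = 2 + 2*w/3)
B(E, f) = 17 (B(E, f) = (6 + 2) + 9 = 8 + 9 = 17)
(-1*(-15))*B(-1, Y(L, -5)) = -1*(-15)*17 = 15*17 = 255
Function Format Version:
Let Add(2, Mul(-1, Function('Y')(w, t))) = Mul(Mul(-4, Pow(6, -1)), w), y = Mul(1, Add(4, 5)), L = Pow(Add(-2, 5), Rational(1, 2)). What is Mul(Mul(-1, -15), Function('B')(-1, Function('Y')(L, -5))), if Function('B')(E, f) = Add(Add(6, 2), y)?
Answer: 255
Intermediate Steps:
L = Pow(3, Rational(1, 2)) ≈ 1.7320
y = 9 (y = Mul(1, 9) = 9)
Function('Y')(w, t) = Add(2, Mul(Rational(2, 3), w)) (Function('Y')(w, t) = Add(2, Mul(-1, Mul(Mul(-4, Pow(6, -1)), w))) = Add(2, Mul(-1, Mul(Mul(-4, Rational(1, 6)), w))) = Add(2, Mul(-1, Mul(Rational(-2, 3), w))) = Add(2, Mul(Rational(2, 3), w)))
Function('B')(E, f) = 17 (Function('B')(E, f) = Add(Add(6, 2), 9) = Add(8, 9) = 17)
Mul(Mul(-1, -15), Function('B')(-1, Function('Y')(L, -5))) = Mul(Mul(-1, -15), 17) = Mul(15, 17) = 255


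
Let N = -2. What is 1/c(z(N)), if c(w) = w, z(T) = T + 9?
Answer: ⅐ ≈ 0.14286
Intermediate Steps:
z(T) = 9 + T
1/c(z(N)) = 1/(9 - 2) = 1/7 = ⅐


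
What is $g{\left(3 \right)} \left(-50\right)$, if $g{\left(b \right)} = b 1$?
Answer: $-150$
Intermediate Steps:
$g{\left(b \right)} = b$
$g{\left(3 \right)} \left(-50\right) = 3 \left(-50\right) = -150$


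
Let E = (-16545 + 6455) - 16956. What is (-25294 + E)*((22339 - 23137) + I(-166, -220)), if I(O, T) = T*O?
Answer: -1869689480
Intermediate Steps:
I(O, T) = O*T
E = -27046 (E = -10090 - 16956 = -27046)
(-25294 + E)*((22339 - 23137) + I(-166, -220)) = (-25294 - 27046)*((22339 - 23137) - 166*(-220)) = -52340*(-798 + 36520) = -52340*35722 = -1869689480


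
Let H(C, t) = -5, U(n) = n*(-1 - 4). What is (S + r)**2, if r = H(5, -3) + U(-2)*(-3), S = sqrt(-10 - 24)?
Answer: (35 - I*sqrt(34))**2 ≈ 1191.0 - 408.17*I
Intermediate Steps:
U(n) = -5*n (U(n) = n*(-5) = -5*n)
S = I*sqrt(34) (S = sqrt(-34) = I*sqrt(34) ≈ 5.8309*I)
r = -35 (r = -5 - 5*(-2)*(-3) = -5 + 10*(-3) = -5 - 30 = -35)
(S + r)**2 = (I*sqrt(34) - 35)**2 = (-35 + I*sqrt(34))**2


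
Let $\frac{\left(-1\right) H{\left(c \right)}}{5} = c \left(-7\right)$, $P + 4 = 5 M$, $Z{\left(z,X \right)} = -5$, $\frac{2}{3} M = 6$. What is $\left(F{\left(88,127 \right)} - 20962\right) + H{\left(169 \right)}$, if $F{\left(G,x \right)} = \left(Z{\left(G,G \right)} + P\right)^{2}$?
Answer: $-13751$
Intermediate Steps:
$M = 9$ ($M = \frac{3}{2} \cdot 6 = 9$)
$P = 41$ ($P = -4 + 5 \cdot 9 = -4 + 45 = 41$)
$H{\left(c \right)} = 35 c$ ($H{\left(c \right)} = - 5 c \left(-7\right) = - 5 \left(- 7 c\right) = 35 c$)
$F{\left(G,x \right)} = 1296$ ($F{\left(G,x \right)} = \left(-5 + 41\right)^{2} = 36^{2} = 1296$)
$\left(F{\left(88,127 \right)} - 20962\right) + H{\left(169 \right)} = \left(1296 - 20962\right) + 35 \cdot 169 = -19666 + 5915 = -13751$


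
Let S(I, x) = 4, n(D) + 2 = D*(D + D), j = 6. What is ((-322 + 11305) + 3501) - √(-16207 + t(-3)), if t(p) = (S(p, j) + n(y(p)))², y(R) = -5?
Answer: 14484 - I*√13503 ≈ 14484.0 - 116.2*I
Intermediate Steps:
n(D) = -2 + 2*D² (n(D) = -2 + D*(D + D) = -2 + D*(2*D) = -2 + 2*D²)
t(p) = 2704 (t(p) = (4 + (-2 + 2*(-5)²))² = (4 + (-2 + 2*25))² = (4 + (-2 + 50))² = (4 + 48)² = 52² = 2704)
((-322 + 11305) + 3501) - √(-16207 + t(-3)) = ((-322 + 11305) + 3501) - √(-16207 + 2704) = (10983 + 3501) - √(-13503) = 14484 - I*√13503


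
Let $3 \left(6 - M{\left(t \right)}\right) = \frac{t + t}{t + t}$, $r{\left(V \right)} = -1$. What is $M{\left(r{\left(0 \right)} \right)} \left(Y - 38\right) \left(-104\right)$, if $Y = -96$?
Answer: $\frac{236912}{3} \approx 78971.0$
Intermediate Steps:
$M{\left(t \right)} = \frac{17}{3}$ ($M{\left(t \right)} = 6 - \frac{\left(t + t\right) \frac{1}{t + t}}{3} = 6 - \frac{2 t \frac{1}{2 t}}{3} = 6 - \frac{1}{3} = \frac{17}{3}$)
$M{\left(r{\left(0 \right)} \right)} \left(Y - 38\right) \left(-104\right) = \frac{17 \left(-96 - 38\right)}{3} \left(-104\right) = \frac{17}{3} \left(-134\right) \left(-104\right) = \left(- \frac{2278}{3}\right) \left(-104\right) = \frac{236912}{3}$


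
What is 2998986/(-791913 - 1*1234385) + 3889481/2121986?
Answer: 758720632571/2149887993914 ≈ 0.35291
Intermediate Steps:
2998986/(-791913 - 1*1234385) + 3889481/2121986 = 2998986/(-791913 - 1234385) + 3889481*(1/2121986) = 2998986/(-2026298) + 3889481/2121986 = 2998986*(-1/2026298) + 3889481/2121986 = -1499493/1013149 + 3889481/2121986 = 758720632571/2149887993914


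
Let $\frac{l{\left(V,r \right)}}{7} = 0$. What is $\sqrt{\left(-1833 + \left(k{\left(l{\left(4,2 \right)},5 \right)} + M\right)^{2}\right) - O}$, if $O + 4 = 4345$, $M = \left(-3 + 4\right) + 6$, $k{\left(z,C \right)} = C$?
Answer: $3 i \sqrt{670} \approx 77.653 i$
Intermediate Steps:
$l{\left(V,r \right)} = 0$ ($l{\left(V,r \right)} = 7 \cdot 0 = 0$)
$M = 7$ ($M = 1 + 6 = 7$)
$O = 4341$ ($O = -4 + 4345 = 4341$)
$\sqrt{\left(-1833 + \left(k{\left(l{\left(4,2 \right)},5 \right)} + M\right)^{2}\right) - O} = \sqrt{\left(-1833 + \left(5 + 7\right)^{2}\right) - 4341} = \sqrt{\left(-1833 + 12^{2}\right) - 4341} = \sqrt{\left(-1833 + 144\right) - 4341} = \sqrt{-1689 - 4341} = \sqrt{-6030} = 3 i \sqrt{670}$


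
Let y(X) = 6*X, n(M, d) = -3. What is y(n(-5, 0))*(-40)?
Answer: 720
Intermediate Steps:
y(n(-5, 0))*(-40) = (6*(-3))*(-40) = -18*(-40) = 720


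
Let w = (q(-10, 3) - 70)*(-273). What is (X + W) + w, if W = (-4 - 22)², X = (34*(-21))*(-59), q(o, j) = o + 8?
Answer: 62458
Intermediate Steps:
q(o, j) = 8 + o
w = 19656 (w = ((8 - 10) - 70)*(-273) = (-2 - 70)*(-273) = -72*(-273) = 19656)
X = 42126 (X = -714*(-59) = 42126)
W = 676 (W = (-26)² = 676)
(X + W) + w = (42126 + 676) + 19656 = 42802 + 19656 = 62458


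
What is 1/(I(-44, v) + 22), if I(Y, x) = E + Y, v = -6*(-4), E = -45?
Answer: -1/67 ≈ -0.014925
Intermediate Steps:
v = 24
I(Y, x) = -45 + Y
1/(I(-44, v) + 22) = 1/((-45 - 44) + 22) = 1/(-89 + 22) = 1/(-67) = -1/67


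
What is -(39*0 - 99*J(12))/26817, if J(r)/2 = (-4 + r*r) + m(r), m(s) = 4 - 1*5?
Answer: 9174/8939 ≈ 1.0263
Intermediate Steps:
m(s) = -1 (m(s) = 4 - 5 = -1)
J(r) = -10 + 2*r² (J(r) = 2*((-4 + r*r) - 1) = 2*((-4 + r²) - 1) = 2*(-5 + r²) = -10 + 2*r²)
-(39*0 - 99*J(12))/26817 = -(39*0 - 99*(-10 + 2*12²))/26817 = -(0 - 99*(-10 + 2*144))*(1/26817) = -(0 - 99*(-10 + 288))*(1/26817) = -(0 - 99*278)*(1/26817) = -(0 - 27522)*(1/26817) = -1*(-27522)*(1/26817) = 27522*(1/26817) = 9174/8939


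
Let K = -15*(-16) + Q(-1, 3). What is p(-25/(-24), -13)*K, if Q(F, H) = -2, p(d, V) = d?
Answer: 2975/12 ≈ 247.92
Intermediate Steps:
K = 238 (K = -15*(-16) - 2 = 240 - 2 = 238)
p(-25/(-24), -13)*K = -25/(-24)*238 = -25*(-1/24)*238 = (25/24)*238 = 2975/12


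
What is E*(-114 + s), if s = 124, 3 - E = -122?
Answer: 1250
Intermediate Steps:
E = 125 (E = 3 - 1*(-122) = 3 + 122 = 125)
E*(-114 + s) = 125*(-114 + 124) = 125*10 = 1250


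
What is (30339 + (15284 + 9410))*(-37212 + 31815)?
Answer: -297013101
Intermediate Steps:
(30339 + (15284 + 9410))*(-37212 + 31815) = (30339 + 24694)*(-5397) = 55033*(-5397) = -297013101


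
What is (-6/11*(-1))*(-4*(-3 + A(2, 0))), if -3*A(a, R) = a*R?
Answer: 72/11 ≈ 6.5455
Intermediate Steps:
A(a, R) = -R*a/3 (A(a, R) = -a*R/3 = -R*a/3)
(-6/11*(-1))*(-4*(-3 + A(2, 0))) = (-6/11*(-1))*(-4*(-3 - 1/3*0*2)) = (-6*1/11*(-1))*(-4*(-3 + 0)) = (-6/11*(-1))*(-4*(-3)) = (6/11)*12 = 72/11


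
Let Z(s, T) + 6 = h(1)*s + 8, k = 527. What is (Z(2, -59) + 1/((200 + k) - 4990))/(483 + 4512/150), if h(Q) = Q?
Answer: 426275/54681501 ≈ 0.0077956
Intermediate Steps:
Z(s, T) = 2 + s (Z(s, T) = -6 + (1*s + 8) = -6 + (s + 8) = -6 + (8 + s) = 2 + s)
(Z(2, -59) + 1/((200 + k) - 4990))/(483 + 4512/150) = ((2 + 2) + 1/((200 + 527) - 4990))/(483 + 4512/150) = (4 + 1/(727 - 4990))/(483 + 4512*(1/150)) = (4 + 1/(-4263))/(483 + 752/25) = (4 - 1/4263)/(12827/25) = (17051/4263)*(25/12827) = 426275/54681501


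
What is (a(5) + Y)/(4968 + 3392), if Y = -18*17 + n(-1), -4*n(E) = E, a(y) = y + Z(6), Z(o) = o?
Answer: -1179/33440 ≈ -0.035257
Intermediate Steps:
a(y) = 6 + y (a(y) = y + 6 = 6 + y)
n(E) = -E/4
Y = -1223/4 (Y = -18*17 - ¼*(-1) = -306 + ¼ = -1223/4 ≈ -305.75)
(a(5) + Y)/(4968 + 3392) = ((6 + 5) - 1223/4)/(4968 + 3392) = (11 - 1223/4)/8360 = -1179/4*1/8360 = -1179/33440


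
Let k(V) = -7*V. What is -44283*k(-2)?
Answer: -619962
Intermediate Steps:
-44283*k(-2) = -(-309981)*(-2) = -44283*14 = -619962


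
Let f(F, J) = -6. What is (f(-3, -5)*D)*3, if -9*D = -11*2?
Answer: -44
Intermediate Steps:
D = 22/9 (D = -(-11)*2/9 = -⅑*(-22) = 22/9 ≈ 2.4444)
(f(-3, -5)*D)*3 = -6*22/9*3 = -44/3*3 = -44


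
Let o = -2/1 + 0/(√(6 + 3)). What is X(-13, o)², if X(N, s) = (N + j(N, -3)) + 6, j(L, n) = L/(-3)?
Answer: 64/9 ≈ 7.1111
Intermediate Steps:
j(L, n) = -L/3 (j(L, n) = L*(-⅓) = -L/3)
o = -2 (o = -2*1 + 0/(√9) = -2 + 0/3 = -2 + 0*(⅓) = -2 + 0 = -2)
X(N, s) = 6 + 2*N/3 (X(N, s) = (N - N/3) + 6 = 2*N/3 + 6 = 6 + 2*N/3)
X(-13, o)² = (6 + (⅔)*(-13))² = (6 - 26/3)² = (-8/3)² = 64/9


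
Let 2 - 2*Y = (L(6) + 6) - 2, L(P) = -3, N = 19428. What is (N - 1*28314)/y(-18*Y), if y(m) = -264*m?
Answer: -1481/396 ≈ -3.7399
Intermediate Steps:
Y = ½ (Y = 1 - ((-3 + 6) - 2)/2 = 1 - (3 - 2)/2 = 1 - ½*1 = 1 - ½ = ½ ≈ 0.50000)
(N - 1*28314)/y(-18*Y) = (19428 - 1*28314)/((-(-4752)/2)) = (19428 - 28314)/((-264*(-9))) = -8886/2376 = -8886*1/2376 = -1481/396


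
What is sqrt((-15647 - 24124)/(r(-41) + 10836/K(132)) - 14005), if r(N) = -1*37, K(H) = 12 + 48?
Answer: I*sqrt(7362691510)/718 ≈ 119.51*I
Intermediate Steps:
K(H) = 60
r(N) = -37
sqrt((-15647 - 24124)/(r(-41) + 10836/K(132)) - 14005) = sqrt((-15647 - 24124)/(-37 + 10836/60) - 14005) = sqrt(-39771/(-37 + 10836*(1/60)) - 14005) = sqrt(-39771/(-37 + 903/5) - 14005) = sqrt(-39771/718/5 - 14005) = sqrt(-39771*5/718 - 14005) = sqrt(-198855/718 - 14005) = sqrt(-10254445/718) = I*sqrt(7362691510)/718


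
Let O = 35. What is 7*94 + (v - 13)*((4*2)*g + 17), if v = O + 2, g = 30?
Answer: 6826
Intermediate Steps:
v = 37 (v = 35 + 2 = 37)
7*94 + (v - 13)*((4*2)*g + 17) = 7*94 + (37 - 13)*((4*2)*30 + 17) = 658 + 24*(8*30 + 17) = 658 + 24*(240 + 17) = 658 + 24*257 = 658 + 6168 = 6826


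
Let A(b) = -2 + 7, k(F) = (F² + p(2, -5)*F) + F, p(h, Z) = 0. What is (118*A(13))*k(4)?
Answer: 11800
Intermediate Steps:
k(F) = F + F² (k(F) = (F² + 0*F) + F = (F² + 0) + F = F² + F = F + F²)
A(b) = 5
(118*A(13))*k(4) = (118*5)*(4*(1 + 4)) = 590*(4*5) = 590*20 = 11800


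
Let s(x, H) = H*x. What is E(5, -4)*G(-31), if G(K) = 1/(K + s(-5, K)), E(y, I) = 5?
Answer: 5/124 ≈ 0.040323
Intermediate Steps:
G(K) = -1/(4*K) (G(K) = 1/(K + K*(-5)) = 1/(K - 5*K) = 1/(-4*K) = -1/(4*K))
E(5, -4)*G(-31) = 5*(-¼/(-31)) = 5*(-¼*(-1/31)) = 5*(1/124) = 5/124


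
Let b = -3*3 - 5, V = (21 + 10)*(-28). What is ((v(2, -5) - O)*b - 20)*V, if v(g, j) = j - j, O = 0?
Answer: 17360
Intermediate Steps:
v(g, j) = 0
V = -868 (V = 31*(-28) = -868)
b = -14 (b = -9 - 5 = -14)
((v(2, -5) - O)*b - 20)*V = ((0 - 1*0)*(-14) - 20)*(-868) = ((0 + 0)*(-14) - 20)*(-868) = (0*(-14) - 20)*(-868) = (0 - 20)*(-868) = -20*(-868) = 17360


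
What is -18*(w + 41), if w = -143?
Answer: 1836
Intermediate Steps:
-18*(w + 41) = -18*(-143 + 41) = -18*(-102) = 1836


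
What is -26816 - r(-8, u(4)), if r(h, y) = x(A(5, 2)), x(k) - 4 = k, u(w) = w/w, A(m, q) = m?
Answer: -26825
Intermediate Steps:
u(w) = 1
x(k) = 4 + k
r(h, y) = 9 (r(h, y) = 4 + 5 = 9)
-26816 - r(-8, u(4)) = -26816 - 1*9 = -26816 - 9 = -26825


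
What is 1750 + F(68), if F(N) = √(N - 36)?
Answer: 1750 + 4*√2 ≈ 1755.7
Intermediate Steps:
F(N) = √(-36 + N)
1750 + F(68) = 1750 + √(-36 + 68) = 1750 + √32 = 1750 + 4*√2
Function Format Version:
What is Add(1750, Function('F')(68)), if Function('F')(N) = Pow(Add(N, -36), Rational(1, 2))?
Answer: Add(1750, Mul(4, Pow(2, Rational(1, 2)))) ≈ 1755.7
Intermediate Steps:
Function('F')(N) = Pow(Add(-36, N), Rational(1, 2))
Add(1750, Function('F')(68)) = Add(1750, Pow(Add(-36, 68), Rational(1, 2))) = Add(1750, Pow(32, Rational(1, 2))) = Add(1750, Mul(4, Pow(2, Rational(1, 2))))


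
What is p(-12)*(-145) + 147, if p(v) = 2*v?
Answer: 3627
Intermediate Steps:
p(-12)*(-145) + 147 = (2*(-12))*(-145) + 147 = -24*(-145) + 147 = 3480 + 147 = 3627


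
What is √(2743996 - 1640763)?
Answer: √1103233 ≈ 1050.3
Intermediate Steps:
√(2743996 - 1640763) = √1103233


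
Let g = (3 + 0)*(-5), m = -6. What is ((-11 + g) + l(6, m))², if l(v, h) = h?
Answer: 1024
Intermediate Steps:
g = -15 (g = 3*(-5) = -15)
((-11 + g) + l(6, m))² = ((-11 - 15) - 6)² = (-26 - 6)² = (-32)² = 1024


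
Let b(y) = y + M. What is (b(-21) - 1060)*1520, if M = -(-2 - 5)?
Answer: -1632480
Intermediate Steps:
M = 7 (M = -1*(-7) = 7)
b(y) = 7 + y (b(y) = y + 7 = 7 + y)
(b(-21) - 1060)*1520 = ((7 - 21) - 1060)*1520 = (-14 - 1060)*1520 = -1074*1520 = -1632480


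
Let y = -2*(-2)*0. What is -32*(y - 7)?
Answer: 224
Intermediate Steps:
y = 0 (y = 4*0 = 0)
-32*(y - 7) = -32*(0 - 7) = -32*(-7) = 224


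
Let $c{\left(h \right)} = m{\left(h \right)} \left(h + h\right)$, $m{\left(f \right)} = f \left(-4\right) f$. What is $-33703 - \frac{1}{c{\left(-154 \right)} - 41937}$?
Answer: $- \frac{983324626026}{29176175} \approx -33703.0$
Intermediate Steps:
$m{\left(f \right)} = - 4 f^{2}$ ($m{\left(f \right)} = - 4 f f = - 4 f^{2}$)
$c{\left(h \right)} = - 8 h^{3}$ ($c{\left(h \right)} = - 4 h^{2} \left(h + h\right) = - 4 h^{2} \cdot 2 h = - 8 h^{3}$)
$-33703 - \frac{1}{c{\left(-154 \right)} - 41937} = -33703 - \frac{1}{- 8 \left(-154\right)^{3} - 41937} = -33703 - \frac{1}{\left(-8\right) \left(-3652264\right) - 41937} = -33703 - \frac{1}{29218112 - 41937} = -33703 - \frac{1}{29176175} = - \frac{983324626026}{29176175}$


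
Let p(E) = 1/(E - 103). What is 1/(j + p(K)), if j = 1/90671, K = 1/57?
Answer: -532238770/5162377 ≈ -103.10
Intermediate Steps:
K = 1/57 ≈ 0.017544
p(E) = 1/(-103 + E)
j = 1/90671 ≈ 1.1029e-5
1/(j + p(K)) = 1/(1/90671 + 1/(-103 + 1/57)) = 1/(1/90671 + 1/(-5870/57)) = 1/(1/90671 - 57/5870) = 1/(-5162377/532238770) = -532238770/5162377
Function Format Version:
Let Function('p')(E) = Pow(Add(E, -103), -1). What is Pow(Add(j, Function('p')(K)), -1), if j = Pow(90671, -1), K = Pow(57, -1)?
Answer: Rational(-532238770, 5162377) ≈ -103.10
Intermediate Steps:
K = Rational(1, 57) ≈ 0.017544
Function('p')(E) = Pow(Add(-103, E), -1)
j = Rational(1, 90671) ≈ 1.1029e-5
Pow(Add(j, Function('p')(K)), -1) = Pow(Add(Rational(1, 90671), Pow(Add(-103, Rational(1, 57)), -1)), -1) = Pow(Add(Rational(1, 90671), Pow(Rational(-5870, 57), -1)), -1) = Pow(Add(Rational(1, 90671), Rational(-57, 5870)), -1) = Pow(Rational(-5162377, 532238770), -1) = Rational(-532238770, 5162377)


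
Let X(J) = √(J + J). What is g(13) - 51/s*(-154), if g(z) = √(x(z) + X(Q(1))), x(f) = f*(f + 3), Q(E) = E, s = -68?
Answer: -231/2 + √(208 + √2) ≈ -101.03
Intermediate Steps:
X(J) = √2*√J (X(J) = √(2*J) = √2*√J)
x(f) = f*(3 + f)
g(z) = √(√2 + z*(3 + z)) (g(z) = √(z*(3 + z) + √2*√1) = √(z*(3 + z) + √2*1) = √(z*(3 + z) + √2) = √(√2 + z*(3 + z)))
g(13) - 51/s*(-154) = √(√2 + 13*(3 + 13)) - 51/(-68)*(-154) = √(√2 + 13*16) - 51*(-1/68)*(-154) = √(√2 + 208) + (¾)*(-154) = √(208 + √2) - 231/2 = -231/2 + √(208 + √2)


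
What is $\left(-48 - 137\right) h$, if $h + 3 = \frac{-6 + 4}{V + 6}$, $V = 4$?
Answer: $592$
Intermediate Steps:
$h = - \frac{16}{5}$ ($h = -3 + \frac{-6 + 4}{4 + 6} = -3 + \frac{1}{10} \left(-2\right) = -3 - \frac{1}{5} = - \frac{16}{5} \approx -3.2$)
$\left(-48 - 137\right) h = \left(-48 - 137\right) \left(- \frac{16}{5}\right) = \left(-185\right) \left(- \frac{16}{5}\right) = 592$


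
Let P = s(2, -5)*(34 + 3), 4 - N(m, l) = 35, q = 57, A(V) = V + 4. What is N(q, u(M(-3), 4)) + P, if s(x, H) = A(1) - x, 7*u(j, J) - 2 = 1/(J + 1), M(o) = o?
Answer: 80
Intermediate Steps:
u(j, J) = 2/7 + 1/(7*(1 + J)) (u(j, J) = 2/7 + 1/(7*(J + 1)) = 2/7 + 1/(7*(1 + J)))
A(V) = 4 + V
N(m, l) = -31 (N(m, l) = 4 - 1*35 = 4 - 35 = -31)
s(x, H) = 5 - x (s(x, H) = (4 + 1) - x = 5 - x)
P = 111 (P = (5 - 1*2)*(34 + 3) = (5 - 2)*37 = 3*37 = 111)
N(q, u(M(-3), 4)) + P = -31 + 111 = 80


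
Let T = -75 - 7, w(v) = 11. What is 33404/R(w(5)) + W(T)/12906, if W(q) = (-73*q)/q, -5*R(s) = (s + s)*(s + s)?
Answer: -538898863/1561626 ≈ -345.09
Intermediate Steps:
T = -82
R(s) = -4*s²/5 (R(s) = -(s + s)*(s + s)/5 = -2*s*2*s/5 = -4*s²/5)
W(q) = -73
33404/R(w(5)) + W(T)/12906 = 33404/((-⅘*11²)) - 73/12906 = 33404/((-⅘*121)) - 73*1/12906 = 33404/(-484/5) - 73/12906 = 33404*(-5/484) - 73/12906 = -41755/121 - 73/12906 = -538898863/1561626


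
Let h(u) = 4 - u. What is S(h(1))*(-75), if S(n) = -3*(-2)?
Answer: -450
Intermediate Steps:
S(n) = 6
S(h(1))*(-75) = 6*(-75) = -450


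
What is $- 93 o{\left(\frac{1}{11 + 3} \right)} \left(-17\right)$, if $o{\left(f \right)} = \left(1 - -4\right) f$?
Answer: $\frac{7905}{14} \approx 564.64$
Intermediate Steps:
$o{\left(f \right)} = 5 f$ ($o{\left(f \right)} = \left(1 + 4\right) f = 5 f$)
$- 93 o{\left(\frac{1}{11 + 3} \right)} \left(-17\right) = - 93 \frac{5}{11 + 3} \left(-17\right) = - 93 \cdot \frac{5}{14} \left(-17\right) = - 93 \cdot 5 \cdot \frac{1}{14} \left(-17\right) = \left(-93\right) \frac{5}{14} \left(-17\right) = \left(- \frac{465}{14}\right) \left(-17\right) = \frac{7905}{14}$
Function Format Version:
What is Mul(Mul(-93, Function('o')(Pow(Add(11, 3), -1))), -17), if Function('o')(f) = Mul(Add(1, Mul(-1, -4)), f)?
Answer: Rational(7905, 14) ≈ 564.64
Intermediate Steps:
Function('o')(f) = Mul(5, f) (Function('o')(f) = Mul(Add(1, 4), f) = Mul(5, f))
Mul(Mul(-93, Function('o')(Pow(Add(11, 3), -1))), -17) = Mul(Mul(-93, Mul(5, Pow(Add(11, 3), -1))), -17) = Mul(Mul(-93, Mul(5, Pow(14, -1))), -17) = Mul(Mul(-93, Mul(5, Rational(1, 14))), -17) = Mul(Mul(-93, Rational(5, 14)), -17) = Mul(Rational(-465, 14), -17) = Rational(7905, 14)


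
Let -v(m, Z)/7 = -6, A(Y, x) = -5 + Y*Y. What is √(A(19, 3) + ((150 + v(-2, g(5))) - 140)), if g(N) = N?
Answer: 2*√102 ≈ 20.199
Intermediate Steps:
A(Y, x) = -5 + Y²
v(m, Z) = 42 (v(m, Z) = -7*(-6) = 42)
√(A(19, 3) + ((150 + v(-2, g(5))) - 140)) = √((-5 + 19²) + ((150 + 42) - 140)) = √((-5 + 361) + (192 - 140)) = √(356 + 52) = √408 = 2*√102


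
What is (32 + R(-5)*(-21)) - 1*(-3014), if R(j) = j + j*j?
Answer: 2626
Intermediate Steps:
R(j) = j + j²
(32 + R(-5)*(-21)) - 1*(-3014) = (32 - 5*(1 - 5)*(-21)) - 1*(-3014) = (32 - 5*(-4)*(-21)) + 3014 = (32 + 20*(-21)) + 3014 = (32 - 420) + 3014 = -388 + 3014 = 2626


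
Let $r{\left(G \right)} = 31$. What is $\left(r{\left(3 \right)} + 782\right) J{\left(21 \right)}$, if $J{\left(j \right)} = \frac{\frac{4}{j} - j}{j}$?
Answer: $- \frac{118427}{147} \approx -805.63$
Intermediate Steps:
$J{\left(j \right)} = \frac{- j + \frac{4}{j}}{j}$
$\left(r{\left(3 \right)} + 782\right) J{\left(21 \right)} = \left(31 + 782\right) \left(-1 + \frac{4}{441}\right) = 813 \left(-1 + 4 \cdot \frac{1}{441}\right) = 813 \left(-1 + \frac{4}{441}\right) = 813 \left(- \frac{437}{441}\right) = - \frac{118427}{147}$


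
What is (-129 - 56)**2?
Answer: 34225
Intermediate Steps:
(-129 - 56)**2 = (-185)**2 = 34225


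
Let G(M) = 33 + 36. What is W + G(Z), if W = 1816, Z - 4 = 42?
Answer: 1885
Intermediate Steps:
Z = 46 (Z = 4 + 42 = 46)
G(M) = 69
W + G(Z) = 1816 + 69 = 1885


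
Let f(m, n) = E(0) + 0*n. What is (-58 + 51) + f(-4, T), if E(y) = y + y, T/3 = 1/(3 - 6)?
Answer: -7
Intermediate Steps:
T = -1 (T = 3/(3 - 6) = 3/(-3) = 3*(-⅓) = -1)
E(y) = 2*y
f(m, n) = 0 (f(m, n) = 2*0 + 0*n = 0 + 0 = 0)
(-58 + 51) + f(-4, T) = (-58 + 51) + 0 = -7 + 0 = -7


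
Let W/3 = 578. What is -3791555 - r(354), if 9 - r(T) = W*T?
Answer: -3177728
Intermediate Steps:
W = 1734 (W = 3*578 = 1734)
r(T) = 9 - 1734*T
-3791555 - r(354) = -3791555 - (9 - 1734*354) = -3791555 - (9 - 613836) = -3791555 - 1*(-613827) = -3791555 + 613827 = -3177728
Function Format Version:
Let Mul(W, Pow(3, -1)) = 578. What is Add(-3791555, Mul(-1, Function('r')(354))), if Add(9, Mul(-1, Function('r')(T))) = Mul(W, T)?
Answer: -3177728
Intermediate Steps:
W = 1734 (W = Mul(3, 578) = 1734)
Function('r')(T) = Add(9, Mul(-1734, T)) (Function('r')(T) = Add(9, Mul(-1, Mul(1734, T))) = Add(9, Mul(-1734, T)))
Add(-3791555, Mul(-1, Function('r')(354))) = Add(-3791555, Mul(-1, Add(9, Mul(-1734, 354)))) = Add(-3791555, Mul(-1, Add(9, -613836))) = Add(-3791555, Mul(-1, -613827)) = Add(-3791555, 613827) = -3177728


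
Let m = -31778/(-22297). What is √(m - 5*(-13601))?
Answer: √33809816547111/22297 ≈ 260.78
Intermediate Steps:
m = 31778/22297 (m = -31778*(-1/22297) = 31778/22297 ≈ 1.4252)
√(m - 5*(-13601)) = √(31778/22297 - 5*(-13601)) = √(31778/22297 + 68005) = √(1516339263/22297) = √33809816547111/22297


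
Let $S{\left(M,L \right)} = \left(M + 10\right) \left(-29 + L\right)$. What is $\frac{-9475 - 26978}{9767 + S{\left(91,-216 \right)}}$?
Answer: $\frac{36453}{14978} \approx 2.4338$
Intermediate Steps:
$S{\left(M,L \right)} = \left(-29 + L\right) \left(10 + M\right)$ ($S{\left(M,L \right)} = \left(10 + M\right) \left(-29 + L\right) = \left(-29 + L\right) \left(10 + M\right)$)
$\frac{-9475 - 26978}{9767 + S{\left(91,-216 \right)}} = \frac{-9475 - 26978}{9767 - 24745} = - \frac{36453}{9767 - 24745} = - \frac{36453}{-14978} = \left(-36453\right) \left(- \frac{1}{14978}\right) = \frac{36453}{14978}$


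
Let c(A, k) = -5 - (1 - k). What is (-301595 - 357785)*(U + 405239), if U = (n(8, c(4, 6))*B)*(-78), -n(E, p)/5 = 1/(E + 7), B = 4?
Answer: -267275067340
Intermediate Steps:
c(A, k) = -6 + k (c(A, k) = -5 + (-1 + k) = -6 + k)
n(E, p) = -5/(7 + E) (n(E, p) = -5/(E + 7) = -5/(7 + E))
U = 104 (U = (-5/(7 + 8)*4)*(-78) = (-5/15*4)*(-78) = (-5*1/15*4)*(-78) = -⅓*4*(-78) = -4/3*(-78) = 104)
(-301595 - 357785)*(U + 405239) = (-301595 - 357785)*(104 + 405239) = -659380*405343 = -267275067340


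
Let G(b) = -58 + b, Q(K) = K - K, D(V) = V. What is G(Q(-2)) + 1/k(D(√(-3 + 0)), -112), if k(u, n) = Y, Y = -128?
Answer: -7425/128 ≈ -58.008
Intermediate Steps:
Q(K) = 0
k(u, n) = -128
G(Q(-2)) + 1/k(D(√(-3 + 0)), -112) = (-58 + 0) + 1/(-128) = -58 - 1/128 = -7425/128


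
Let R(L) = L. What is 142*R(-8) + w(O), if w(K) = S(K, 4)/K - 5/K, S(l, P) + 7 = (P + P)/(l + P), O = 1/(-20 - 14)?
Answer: -107528/135 ≈ -796.50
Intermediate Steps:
O = -1/34 (O = 1/(-34) = -1/34 ≈ -0.029412)
S(l, P) = -7 + 2*P/(P + l) (S(l, P) = -7 + (P + P)/(l + P) = -7 + (2*P)/(P + l) = -7 + 2*P/(P + l))
w(K) = -5/K + (-20 - 7*K)/(K*(4 + K)) (w(K) = ((-7*K - 5*4)/(4 + K))/K - 5/K = ((-7*K - 20)/(4 + K))/K - 5/K = ((-20 - 7*K)/(4 + K))/K - 5/K = (-20 - 7*K)/(K*(4 + K)) - 5/K = -5/K + (-20 - 7*K)/(K*(4 + K)))
142*R(-8) + w(O) = 142*(-8) + 4*(-10 - 3*(-1/34))/((-1/34)*(4 - 1/34)) = -1136 + 4*(-34)*(-10 + 3/34)/(135/34) = -1136 + 4*(-34)*(34/135)*(-337/34) = -1136 + 45832/135 = -107528/135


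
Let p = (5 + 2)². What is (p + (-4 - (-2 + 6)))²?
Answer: 1681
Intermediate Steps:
p = 49 (p = 7² = 49)
(p + (-4 - (-2 + 6)))² = (49 + (-4 - (-2 + 6)))² = (49 + (-4 - 1*4))² = (49 + (-4 - 4))² = (49 - 8)² = 41² = 1681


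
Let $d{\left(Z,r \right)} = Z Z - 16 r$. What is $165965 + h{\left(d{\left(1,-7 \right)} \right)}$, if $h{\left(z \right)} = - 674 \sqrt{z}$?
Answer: $165965 - 674 \sqrt{113} \approx 1.588 \cdot 10^{5}$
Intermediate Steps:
$d{\left(Z,r \right)} = Z^{2} - 16 r$
$165965 + h{\left(d{\left(1,-7 \right)} \right)} = 165965 - 674 \sqrt{1^{2} - -112} = 165965 - 674 \sqrt{1 + 112} = 165965 - 674 \sqrt{113}$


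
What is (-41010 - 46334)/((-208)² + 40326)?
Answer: -43672/41795 ≈ -1.0449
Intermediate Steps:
(-41010 - 46334)/((-208)² + 40326) = -87344/(43264 + 40326) = -87344/83590 = -87344*1/83590 = -43672/41795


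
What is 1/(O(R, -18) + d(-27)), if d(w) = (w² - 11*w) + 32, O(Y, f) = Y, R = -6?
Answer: 1/1052 ≈ 0.00095057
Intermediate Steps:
d(w) = 32 + w² - 11*w
1/(O(R, -18) + d(-27)) = 1/(-6 + (32 + (-27)² - 11*(-27))) = 1/(-6 + (32 + 729 + 297)) = 1/(-6 + 1058) = 1/1052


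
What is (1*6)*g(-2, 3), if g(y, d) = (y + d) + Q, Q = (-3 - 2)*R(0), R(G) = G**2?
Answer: 6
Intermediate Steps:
Q = 0 (Q = (-3 - 2)*0**2 = -5*0 = 0)
g(y, d) = d + y (g(y, d) = (y + d) + 0 = (d + y) + 0 = d + y)
(1*6)*g(-2, 3) = (1*6)*(3 - 2) = 6*1 = 6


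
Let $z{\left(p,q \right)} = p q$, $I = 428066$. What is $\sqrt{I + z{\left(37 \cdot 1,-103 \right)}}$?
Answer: $\sqrt{424255} \approx 651.35$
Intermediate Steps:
$\sqrt{I + z{\left(37 \cdot 1,-103 \right)}} = \sqrt{428066 + 37 \cdot 1 \left(-103\right)} = \sqrt{428066 + 37 \left(-103\right)} = \sqrt{428066 - 3811} = \sqrt{424255}$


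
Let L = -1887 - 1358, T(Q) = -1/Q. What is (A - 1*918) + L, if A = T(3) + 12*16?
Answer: -11914/3 ≈ -3971.3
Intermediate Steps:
L = -3245
A = 575/3 (A = -1/3 + 12*16 = -1*1/3 + 192 = -1/3 + 192 = 575/3 ≈ 191.67)
(A - 1*918) + L = (575/3 - 1*918) - 3245 = (575/3 - 918) - 3245 = -2179/3 - 3245 = -11914/3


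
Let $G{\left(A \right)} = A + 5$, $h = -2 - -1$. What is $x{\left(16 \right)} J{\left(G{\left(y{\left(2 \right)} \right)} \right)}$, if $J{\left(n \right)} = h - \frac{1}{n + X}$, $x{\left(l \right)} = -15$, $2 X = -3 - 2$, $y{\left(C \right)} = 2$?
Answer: $\frac{55}{3} \approx 18.333$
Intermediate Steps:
$X = - \frac{5}{2}$ ($X = \frac{-3 - 2}{2} = \frac{1}{2} \left(-5\right) = - \frac{5}{2} \approx -2.5$)
$h = -1$ ($h = -2 + 1 = -1$)
$G{\left(A \right)} = 5 + A$
$J{\left(n \right)} = -1 - \frac{1}{- \frac{5}{2} + n}$ ($J{\left(n \right)} = -1 - \frac{1}{n - \frac{5}{2}} = -1 - \frac{1}{- \frac{5}{2} + n}$)
$x{\left(16 \right)} J{\left(G{\left(y{\left(2 \right)} \right)} \right)} = - 15 \frac{3 - 2 \left(5 + 2\right)}{-5 + 2 \left(5 + 2\right)} = - 15 \frac{3 - 14}{-5 + 2 \cdot 7} = - 15 \frac{3 - 14}{-5 + 14} = - 15 \cdot \frac{1}{9} \left(-11\right) = \left(-15\right) \left(- \frac{11}{9}\right) = \frac{55}{3}$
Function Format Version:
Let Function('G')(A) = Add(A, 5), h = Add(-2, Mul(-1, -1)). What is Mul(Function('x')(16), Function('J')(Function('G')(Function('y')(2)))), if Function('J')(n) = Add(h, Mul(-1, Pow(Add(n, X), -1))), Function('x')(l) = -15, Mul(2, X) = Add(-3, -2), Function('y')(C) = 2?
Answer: Rational(55, 3) ≈ 18.333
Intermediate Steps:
X = Rational(-5, 2) (X = Mul(Rational(1, 2), Add(-3, -2)) = Mul(Rational(1, 2), -5) = Rational(-5, 2) ≈ -2.5000)
h = -1 (h = Add(-2, 1) = -1)
Function('G')(A) = Add(5, A)
Function('J')(n) = Add(-1, Mul(-1, Pow(Add(Rational(-5, 2), n), -1))) (Function('J')(n) = Add(-1, Mul(-1, Pow(Add(n, Rational(-5, 2)), -1))) = Add(-1, Mul(-1, Pow(Add(Rational(-5, 2), n), -1))))
Mul(Function('x')(16), Function('J')(Function('G')(Function('y')(2)))) = Mul(-15, Mul(Pow(Add(-5, Mul(2, Add(5, 2))), -1), Add(3, Mul(-2, Add(5, 2))))) = Mul(-15, Mul(Pow(Add(-5, Mul(2, 7)), -1), Add(3, Mul(-2, 7)))) = Mul(-15, Mul(Pow(Add(-5, 14), -1), Add(3, -14))) = Mul(-15, Mul(Pow(9, -1), -11)) = Mul(-15, Mul(Rational(1, 9), -11)) = Mul(-15, Rational(-11, 9)) = Rational(55, 3)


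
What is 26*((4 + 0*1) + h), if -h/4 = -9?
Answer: 1040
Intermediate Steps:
h = 36 (h = -4*(-9) = 36)
26*((4 + 0*1) + h) = 26*((4 + 0*1) + 36) = 26*((4 + 0) + 36) = 26*(4 + 36) = 26*40 = 1040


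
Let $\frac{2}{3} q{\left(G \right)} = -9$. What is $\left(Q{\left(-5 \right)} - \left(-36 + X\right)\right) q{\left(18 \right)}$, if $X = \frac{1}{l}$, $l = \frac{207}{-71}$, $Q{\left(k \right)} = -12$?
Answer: $- \frac{15117}{46} \approx -328.63$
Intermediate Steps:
$q{\left(G \right)} = - \frac{27}{2}$ ($q{\left(G \right)} = \frac{3}{2} \left(-9\right) = - \frac{27}{2}$)
$l = - \frac{207}{71}$ ($l = 207 \left(- \frac{1}{71}\right) = - \frac{207}{71} \approx -2.9155$)
$X = - \frac{71}{207}$ ($X = \frac{1}{- \frac{207}{71}} = - \frac{71}{207} \approx -0.343$)
$\left(Q{\left(-5 \right)} - \left(-36 + X\right)\right) q{\left(18 \right)} = \left(-12 + \left(36 - - \frac{71}{207}\right)\right) \left(- \frac{27}{2}\right) = \left(-12 + \left(36 + \frac{71}{207}\right)\right) \left(- \frac{27}{2}\right) = \left(-12 + \frac{7523}{207}\right) \left(- \frac{27}{2}\right) = \frac{5039}{207} \left(- \frac{27}{2}\right) = - \frac{15117}{46}$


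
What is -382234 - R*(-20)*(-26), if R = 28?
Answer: -396794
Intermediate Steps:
-382234 - R*(-20)*(-26) = -382234 - 28*(-20)*(-26) = -382234 - (-560)*(-26) = -382234 - 1*14560 = -382234 - 14560 = -396794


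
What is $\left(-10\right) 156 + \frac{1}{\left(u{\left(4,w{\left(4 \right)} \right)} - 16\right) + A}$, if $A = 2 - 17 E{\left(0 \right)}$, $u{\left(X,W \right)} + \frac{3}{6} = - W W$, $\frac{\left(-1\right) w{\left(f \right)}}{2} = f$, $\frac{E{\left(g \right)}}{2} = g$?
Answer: $- \frac{244922}{157} \approx -1560.0$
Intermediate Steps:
$E{\left(g \right)} = 2 g$
$w{\left(f \right)} = - 2 f$
$u{\left(X,W \right)} = - \frac{1}{2} - W^{2}$ ($u{\left(X,W \right)} = - \frac{1}{2} - W W = - \frac{1}{2} - W^{2}$)
$A = 2$ ($A = 2 - 17 \cdot 2 \cdot 0 = 2 - 17 \cdot 0 = 2 - 0 = 2 + 0 = 2$)
$\left(-10\right) 156 + \frac{1}{\left(u{\left(4,w{\left(4 \right)} \right)} - 16\right) + A} = \left(-10\right) 156 + \frac{1}{\left(\left(- \frac{1}{2} - \left(\left(-2\right) 4\right)^{2}\right) - 16\right) + 2} = -1560 + \frac{1}{\left(\left(- \frac{1}{2} - \left(-8\right)^{2}\right) - 16\right) + 2} = -1560 + \frac{1}{\left(\left(- \frac{1}{2} - 64\right) - 16\right) + 2} = -1560 + \frac{1}{\left(- \frac{129}{2} - 16\right) + 2} = -1560 + \frac{1}{- \frac{161}{2} + 2} = -1560 + \frac{1}{- \frac{157}{2}} = -1560 - \frac{2}{157} = - \frac{244922}{157}$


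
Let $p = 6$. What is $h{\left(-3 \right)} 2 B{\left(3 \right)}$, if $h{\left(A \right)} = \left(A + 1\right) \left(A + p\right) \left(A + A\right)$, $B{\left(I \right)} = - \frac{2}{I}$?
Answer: $-48$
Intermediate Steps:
$h{\left(A \right)} = 2 A \left(1 + A\right) \left(6 + A\right)$ ($h{\left(A \right)} = \left(A + 1\right) \left(A + 6\right) \left(A + A\right) = \left(1 + A\right) \left(6 + A\right) 2 A = 2 A \left(1 + A\right) \left(6 + A\right)$)
$h{\left(-3 \right)} 2 B{\left(3 \right)} = 2 \left(-3\right) \left(6 + \left(-3\right)^{2} + 7 \left(-3\right)\right) 2 \left(- \frac{2}{3}\right) = 2 \left(-3\right) \left(6 + 9 - 21\right) 2 \left(\left(-2\right) \frac{1}{3}\right) = 2 \left(-3\right) \left(-6\right) 2 \left(- \frac{2}{3}\right) = 36 \cdot 2 \left(- \frac{2}{3}\right) = 72 \left(- \frac{2}{3}\right) = -48$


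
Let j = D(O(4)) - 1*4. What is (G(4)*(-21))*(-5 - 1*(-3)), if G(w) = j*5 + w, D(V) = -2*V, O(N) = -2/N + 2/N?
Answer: -672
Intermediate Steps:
O(N) = 0
j = -4 (j = -2*0 - 1*4 = 0 - 4 = -4)
G(w) = -20 + w (G(w) = -4*5 + w = -20 + w)
(G(4)*(-21))*(-5 - 1*(-3)) = ((-20 + 4)*(-21))*(-5 - 1*(-3)) = (-16*(-21))*(-5 + 3) = 336*(-2) = -672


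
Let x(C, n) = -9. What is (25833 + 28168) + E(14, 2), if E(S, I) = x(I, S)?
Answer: 53992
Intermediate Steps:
E(S, I) = -9
(25833 + 28168) + E(14, 2) = (25833 + 28168) - 9 = 54001 - 9 = 53992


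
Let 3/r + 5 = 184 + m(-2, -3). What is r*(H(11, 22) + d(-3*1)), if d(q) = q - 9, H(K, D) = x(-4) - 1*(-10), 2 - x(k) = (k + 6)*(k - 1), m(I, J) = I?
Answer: 10/59 ≈ 0.16949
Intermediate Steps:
x(k) = 2 - (-1 + k)*(6 + k) (x(k) = 2 - (k + 6)*(k - 1) = 2 - (6 + k)*(-1 + k) = 2 - (-1 + k)*(6 + k))
H(K, D) = 22 (H(K, D) = (8 - 1*(-4)² - 5*(-4)) - 1*(-10) = (8 - 1*16 + 20) + 10 = (8 - 16 + 20) + 10 = 12 + 10 = 22)
r = 1/59 (r = 3/(-5 + (184 - 2)) = 3/(-5 + 182) = 3/177 = 3*(1/177) = 1/59 ≈ 0.016949)
d(q) = -9 + q
r*(H(11, 22) + d(-3*1)) = (22 + (-9 - 3*1))/59 = (22 + (-9 - 3))/59 = (22 - 12)/59 = (1/59)*10 = 10/59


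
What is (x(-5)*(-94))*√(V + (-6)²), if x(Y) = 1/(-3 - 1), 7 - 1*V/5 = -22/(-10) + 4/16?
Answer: 47*√235/4 ≈ 180.12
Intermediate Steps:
V = 91/4 (V = 35 - 5*(-22/(-10) + 4/16) = 35 - 5*(-22*(-⅒) + 4*(1/16)) = 35 - 5*(11/5 + ¼) = 35 - 5*49/20 = 35 - 49/4 = 91/4 ≈ 22.750)
x(Y) = -¼ (x(Y) = 1/(-4) = -¼)
(x(-5)*(-94))*√(V + (-6)²) = (-¼*(-94))*√(91/4 + (-6)²) = 47*√(91/4 + 36)/2 = 47*√(235/4)/2 = 47*(√235/2)/2 = 47*√235/4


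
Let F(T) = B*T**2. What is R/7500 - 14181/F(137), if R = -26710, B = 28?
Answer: -707165861/197074500 ≈ -3.5883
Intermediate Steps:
F(T) = 28*T**2
R/7500 - 14181/F(137) = -26710/7500 - 14181/(28*137**2) = -26710*1/7500 - 14181/(28*18769) = -2671/750 - 14181/525532 = -707165861/197074500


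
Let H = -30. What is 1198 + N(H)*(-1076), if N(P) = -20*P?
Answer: -644402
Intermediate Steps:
1198 + N(H)*(-1076) = 1198 - 20*(-30)*(-1076) = 1198 + 600*(-1076) = 1198 - 645600 = -644402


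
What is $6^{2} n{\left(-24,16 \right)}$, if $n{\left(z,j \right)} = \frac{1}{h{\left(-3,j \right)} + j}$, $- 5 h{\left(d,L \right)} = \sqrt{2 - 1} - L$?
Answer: $\frac{36}{19} \approx 1.8947$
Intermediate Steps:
$h{\left(d,L \right)} = - \frac{1}{5} + \frac{L}{5}$ ($h{\left(d,L \right)} = - \frac{\sqrt{2 - 1} - L}{5} = - \frac{\sqrt{1} - L}{5} = - \frac{1 - L}{5} = - \frac{1}{5} + \frac{L}{5}$)
$n{\left(z,j \right)} = \frac{1}{- \frac{1}{5} + \frac{6 j}{5}}$ ($n{\left(z,j \right)} = \frac{1}{\left(- \frac{1}{5} + \frac{j}{5}\right) + j} = \frac{1}{- \frac{1}{5} + \frac{6 j}{5}}$)
$6^{2} n{\left(-24,16 \right)} = 6^{2} \frac{5}{-1 + 6 \cdot 16} = 36 \frac{5}{-1 + 96} = 36 \cdot \frac{5}{95} = 36 \cdot 5 \cdot \frac{1}{95} = 36 \cdot \frac{1}{19} = \frac{36}{19}$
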